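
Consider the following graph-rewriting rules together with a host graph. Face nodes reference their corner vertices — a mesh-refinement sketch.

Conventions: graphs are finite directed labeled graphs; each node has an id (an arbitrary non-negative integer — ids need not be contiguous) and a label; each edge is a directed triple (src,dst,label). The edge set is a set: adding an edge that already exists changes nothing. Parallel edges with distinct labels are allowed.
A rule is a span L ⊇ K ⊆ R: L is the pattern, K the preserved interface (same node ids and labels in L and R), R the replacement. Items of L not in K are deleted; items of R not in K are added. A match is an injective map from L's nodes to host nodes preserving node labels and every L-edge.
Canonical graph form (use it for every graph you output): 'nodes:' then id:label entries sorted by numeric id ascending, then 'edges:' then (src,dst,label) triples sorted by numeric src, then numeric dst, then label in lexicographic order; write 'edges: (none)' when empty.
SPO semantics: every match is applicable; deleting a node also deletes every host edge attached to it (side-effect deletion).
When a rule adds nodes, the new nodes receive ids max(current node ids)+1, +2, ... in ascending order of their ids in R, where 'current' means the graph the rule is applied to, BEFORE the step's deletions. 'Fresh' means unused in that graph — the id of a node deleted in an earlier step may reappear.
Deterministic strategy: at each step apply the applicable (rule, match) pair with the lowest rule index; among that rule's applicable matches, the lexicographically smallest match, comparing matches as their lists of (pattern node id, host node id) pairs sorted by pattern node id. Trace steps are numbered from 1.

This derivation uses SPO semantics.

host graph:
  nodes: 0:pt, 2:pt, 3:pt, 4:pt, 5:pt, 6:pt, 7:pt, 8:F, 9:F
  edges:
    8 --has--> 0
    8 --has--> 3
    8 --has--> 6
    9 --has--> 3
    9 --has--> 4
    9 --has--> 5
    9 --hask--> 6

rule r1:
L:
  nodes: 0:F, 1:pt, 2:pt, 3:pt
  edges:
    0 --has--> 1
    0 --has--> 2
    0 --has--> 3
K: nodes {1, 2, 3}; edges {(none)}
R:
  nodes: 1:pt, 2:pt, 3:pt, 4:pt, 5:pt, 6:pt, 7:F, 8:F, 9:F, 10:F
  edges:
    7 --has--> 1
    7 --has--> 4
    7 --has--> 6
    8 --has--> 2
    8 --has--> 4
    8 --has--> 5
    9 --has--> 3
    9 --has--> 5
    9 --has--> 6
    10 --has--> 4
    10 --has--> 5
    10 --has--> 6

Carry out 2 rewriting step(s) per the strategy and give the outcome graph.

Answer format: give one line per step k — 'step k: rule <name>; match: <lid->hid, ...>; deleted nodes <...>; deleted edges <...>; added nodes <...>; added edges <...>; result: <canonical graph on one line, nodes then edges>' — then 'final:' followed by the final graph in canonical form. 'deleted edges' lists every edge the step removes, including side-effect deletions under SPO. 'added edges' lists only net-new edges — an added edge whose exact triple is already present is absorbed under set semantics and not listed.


step 1: rule r1; match: 0->8, 1->0, 2->3, 3->6; deleted nodes 8; deleted edges (8,0,has); (8,3,has); (8,6,has); added nodes 10, 11, 12, 13, 14, 15, 16; added edges (13,0,has); (13,10,has); (13,12,has); (14,3,has); (14,10,has); (14,11,has); (15,6,has); (15,11,has); (15,12,has); (16,10,has); (16,11,has); (16,12,has); result: nodes: 0:pt, 2:pt, 3:pt, 4:pt, 5:pt, 6:pt, 7:pt, 9:F, 10:pt, 11:pt, 12:pt, 13:F, 14:F, 15:F, 16:F edges: (9,3,has); (9,4,has); (9,5,has); (9,6,hask); (13,0,has); (13,10,has); (13,12,has); (14,3,has); (14,10,has); (14,11,has); (15,6,has); (15,11,has); (15,12,has); (16,10,has); (16,11,has); (16,12,has)
step 2: rule r1; match: 0->9, 1->3, 2->4, 3->5; deleted nodes 9; deleted edges (9,3,has); (9,4,has); (9,5,has); (9,6,hask); added nodes 17, 18, 19, 20, 21, 22, 23; added edges (20,3,has); (20,17,has); (20,19,has); (21,4,has); (21,17,has); (21,18,has); (22,5,has); (22,18,has); (22,19,has); (23,17,has); (23,18,has); (23,19,has); result: nodes: 0:pt, 2:pt, 3:pt, 4:pt, 5:pt, 6:pt, 7:pt, 10:pt, 11:pt, 12:pt, 13:F, 14:F, 15:F, 16:F, 17:pt, 18:pt, 19:pt, 20:F, 21:F, 22:F, 23:F edges: (13,0,has); (13,10,has); (13,12,has); (14,3,has); (14,10,has); (14,11,has); (15,6,has); (15,11,has); (15,12,has); (16,10,has); (16,11,has); (16,12,has); (20,3,has); (20,17,has); (20,19,has); (21,4,has); (21,17,has); (21,18,has); (22,5,has); (22,18,has); (22,19,has); (23,17,has); (23,18,has); (23,19,has)
final:
nodes: 0:pt, 2:pt, 3:pt, 4:pt, 5:pt, 6:pt, 7:pt, 10:pt, 11:pt, 12:pt, 13:F, 14:F, 15:F, 16:F, 17:pt, 18:pt, 19:pt, 20:F, 21:F, 22:F, 23:F
edges: (13,0,has); (13,10,has); (13,12,has); (14,3,has); (14,10,has); (14,11,has); (15,6,has); (15,11,has); (15,12,has); (16,10,has); (16,11,has); (16,12,has); (20,3,has); (20,17,has); (20,19,has); (21,4,has); (21,17,has); (21,18,has); (22,5,has); (22,18,has); (22,19,has); (23,17,has); (23,18,has); (23,19,has)


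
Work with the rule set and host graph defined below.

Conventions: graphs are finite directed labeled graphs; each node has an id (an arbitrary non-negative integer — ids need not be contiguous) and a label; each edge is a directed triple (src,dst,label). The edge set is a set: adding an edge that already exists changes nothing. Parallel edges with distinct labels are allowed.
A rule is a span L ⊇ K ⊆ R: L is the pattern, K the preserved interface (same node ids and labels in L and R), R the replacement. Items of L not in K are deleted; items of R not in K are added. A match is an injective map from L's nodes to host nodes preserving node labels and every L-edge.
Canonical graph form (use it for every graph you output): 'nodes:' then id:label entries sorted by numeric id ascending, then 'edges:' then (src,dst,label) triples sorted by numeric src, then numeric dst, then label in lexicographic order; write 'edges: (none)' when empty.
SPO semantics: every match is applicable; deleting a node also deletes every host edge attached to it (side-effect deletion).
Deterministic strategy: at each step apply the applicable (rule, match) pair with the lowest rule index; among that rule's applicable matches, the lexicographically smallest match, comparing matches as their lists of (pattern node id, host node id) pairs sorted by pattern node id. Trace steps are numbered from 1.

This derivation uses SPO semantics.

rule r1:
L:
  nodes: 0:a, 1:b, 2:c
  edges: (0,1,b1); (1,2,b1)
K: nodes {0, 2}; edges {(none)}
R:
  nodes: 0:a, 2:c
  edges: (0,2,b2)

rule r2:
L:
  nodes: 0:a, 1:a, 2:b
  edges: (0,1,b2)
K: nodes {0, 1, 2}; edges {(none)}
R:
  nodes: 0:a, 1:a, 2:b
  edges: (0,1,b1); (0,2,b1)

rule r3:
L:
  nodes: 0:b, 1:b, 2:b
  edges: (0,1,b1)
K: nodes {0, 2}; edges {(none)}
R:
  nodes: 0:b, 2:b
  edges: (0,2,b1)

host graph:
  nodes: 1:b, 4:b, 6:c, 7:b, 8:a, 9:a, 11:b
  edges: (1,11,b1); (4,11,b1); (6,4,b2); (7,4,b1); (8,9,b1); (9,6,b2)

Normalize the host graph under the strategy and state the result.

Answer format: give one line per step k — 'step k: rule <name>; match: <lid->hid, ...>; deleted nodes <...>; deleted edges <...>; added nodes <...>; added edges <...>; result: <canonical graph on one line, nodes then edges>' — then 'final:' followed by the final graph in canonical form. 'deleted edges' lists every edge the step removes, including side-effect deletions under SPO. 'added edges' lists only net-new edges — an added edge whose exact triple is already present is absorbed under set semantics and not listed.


step 1: rule r3; match: 0->1, 1->11, 2->4; deleted nodes 11; deleted edges (1,11,b1); (4,11,b1); added nodes (none); added edges (1,4,b1); result: nodes: 1:b, 4:b, 6:c, 7:b, 8:a, 9:a edges: (1,4,b1); (6,4,b2); (7,4,b1); (8,9,b1); (9,6,b2)
step 2: rule r3; match: 0->1, 1->4, 2->7; deleted nodes 4; deleted edges (1,4,b1); (6,4,b2); (7,4,b1); added nodes (none); added edges (1,7,b1); result: nodes: 1:b, 6:c, 7:b, 8:a, 9:a edges: (1,7,b1); (8,9,b1); (9,6,b2)
final:
nodes: 1:b, 6:c, 7:b, 8:a, 9:a
edges: (1,7,b1); (8,9,b1); (9,6,b2)


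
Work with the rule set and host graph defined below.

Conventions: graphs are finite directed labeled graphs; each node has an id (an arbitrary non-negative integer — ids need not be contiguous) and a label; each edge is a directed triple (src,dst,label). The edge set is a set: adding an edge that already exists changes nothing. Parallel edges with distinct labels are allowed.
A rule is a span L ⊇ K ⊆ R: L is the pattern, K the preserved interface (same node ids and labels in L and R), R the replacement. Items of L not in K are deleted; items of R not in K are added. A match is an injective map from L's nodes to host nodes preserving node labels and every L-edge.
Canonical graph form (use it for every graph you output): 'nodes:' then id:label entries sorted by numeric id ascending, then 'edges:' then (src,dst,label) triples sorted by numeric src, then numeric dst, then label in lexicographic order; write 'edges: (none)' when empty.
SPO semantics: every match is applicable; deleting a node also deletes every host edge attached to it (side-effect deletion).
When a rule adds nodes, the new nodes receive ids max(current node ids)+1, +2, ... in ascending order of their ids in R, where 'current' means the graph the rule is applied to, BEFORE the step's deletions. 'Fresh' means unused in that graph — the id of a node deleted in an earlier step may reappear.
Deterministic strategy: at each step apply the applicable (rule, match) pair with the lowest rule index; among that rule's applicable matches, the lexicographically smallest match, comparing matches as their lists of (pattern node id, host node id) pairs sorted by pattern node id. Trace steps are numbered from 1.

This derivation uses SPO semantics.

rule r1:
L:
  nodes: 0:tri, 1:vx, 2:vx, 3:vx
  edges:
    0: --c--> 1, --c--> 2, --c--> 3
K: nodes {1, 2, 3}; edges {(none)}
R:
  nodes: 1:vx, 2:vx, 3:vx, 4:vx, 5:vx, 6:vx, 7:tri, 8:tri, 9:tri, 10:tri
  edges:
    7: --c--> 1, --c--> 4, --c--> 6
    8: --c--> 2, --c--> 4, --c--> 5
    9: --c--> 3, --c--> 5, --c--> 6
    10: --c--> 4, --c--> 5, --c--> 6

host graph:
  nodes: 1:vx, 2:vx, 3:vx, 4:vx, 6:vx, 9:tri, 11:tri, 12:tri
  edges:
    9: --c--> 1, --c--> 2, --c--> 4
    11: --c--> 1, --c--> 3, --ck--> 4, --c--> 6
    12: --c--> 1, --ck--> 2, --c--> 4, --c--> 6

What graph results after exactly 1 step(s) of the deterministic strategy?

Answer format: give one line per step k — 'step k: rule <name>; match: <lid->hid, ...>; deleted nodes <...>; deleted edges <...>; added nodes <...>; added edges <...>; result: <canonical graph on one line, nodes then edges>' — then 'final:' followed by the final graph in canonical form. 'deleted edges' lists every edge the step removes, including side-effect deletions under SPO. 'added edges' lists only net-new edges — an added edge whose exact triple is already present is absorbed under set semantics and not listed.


step 1: rule r1; match: 0->9, 1->1, 2->2, 3->4; deleted nodes 9; deleted edges (9,1,c); (9,2,c); (9,4,c); added nodes 13, 14, 15, 16, 17, 18, 19; added edges (16,1,c); (16,13,c); (16,15,c); (17,2,c); (17,13,c); (17,14,c); (18,4,c); (18,14,c); (18,15,c); (19,13,c); (19,14,c); (19,15,c); result: nodes: 1:vx, 2:vx, 3:vx, 4:vx, 6:vx, 11:tri, 12:tri, 13:vx, 14:vx, 15:vx, 16:tri, 17:tri, 18:tri, 19:tri edges: (11,1,c); (11,3,c); (11,4,ck); (11,6,c); (12,1,c); (12,2,ck); (12,4,c); (12,6,c); (16,1,c); (16,13,c); (16,15,c); (17,2,c); (17,13,c); (17,14,c); (18,4,c); (18,14,c); (18,15,c); (19,13,c); (19,14,c); (19,15,c)
final:
nodes: 1:vx, 2:vx, 3:vx, 4:vx, 6:vx, 11:tri, 12:tri, 13:vx, 14:vx, 15:vx, 16:tri, 17:tri, 18:tri, 19:tri
edges: (11,1,c); (11,3,c); (11,4,ck); (11,6,c); (12,1,c); (12,2,ck); (12,4,c); (12,6,c); (16,1,c); (16,13,c); (16,15,c); (17,2,c); (17,13,c); (17,14,c); (18,4,c); (18,14,c); (18,15,c); (19,13,c); (19,14,c); (19,15,c)


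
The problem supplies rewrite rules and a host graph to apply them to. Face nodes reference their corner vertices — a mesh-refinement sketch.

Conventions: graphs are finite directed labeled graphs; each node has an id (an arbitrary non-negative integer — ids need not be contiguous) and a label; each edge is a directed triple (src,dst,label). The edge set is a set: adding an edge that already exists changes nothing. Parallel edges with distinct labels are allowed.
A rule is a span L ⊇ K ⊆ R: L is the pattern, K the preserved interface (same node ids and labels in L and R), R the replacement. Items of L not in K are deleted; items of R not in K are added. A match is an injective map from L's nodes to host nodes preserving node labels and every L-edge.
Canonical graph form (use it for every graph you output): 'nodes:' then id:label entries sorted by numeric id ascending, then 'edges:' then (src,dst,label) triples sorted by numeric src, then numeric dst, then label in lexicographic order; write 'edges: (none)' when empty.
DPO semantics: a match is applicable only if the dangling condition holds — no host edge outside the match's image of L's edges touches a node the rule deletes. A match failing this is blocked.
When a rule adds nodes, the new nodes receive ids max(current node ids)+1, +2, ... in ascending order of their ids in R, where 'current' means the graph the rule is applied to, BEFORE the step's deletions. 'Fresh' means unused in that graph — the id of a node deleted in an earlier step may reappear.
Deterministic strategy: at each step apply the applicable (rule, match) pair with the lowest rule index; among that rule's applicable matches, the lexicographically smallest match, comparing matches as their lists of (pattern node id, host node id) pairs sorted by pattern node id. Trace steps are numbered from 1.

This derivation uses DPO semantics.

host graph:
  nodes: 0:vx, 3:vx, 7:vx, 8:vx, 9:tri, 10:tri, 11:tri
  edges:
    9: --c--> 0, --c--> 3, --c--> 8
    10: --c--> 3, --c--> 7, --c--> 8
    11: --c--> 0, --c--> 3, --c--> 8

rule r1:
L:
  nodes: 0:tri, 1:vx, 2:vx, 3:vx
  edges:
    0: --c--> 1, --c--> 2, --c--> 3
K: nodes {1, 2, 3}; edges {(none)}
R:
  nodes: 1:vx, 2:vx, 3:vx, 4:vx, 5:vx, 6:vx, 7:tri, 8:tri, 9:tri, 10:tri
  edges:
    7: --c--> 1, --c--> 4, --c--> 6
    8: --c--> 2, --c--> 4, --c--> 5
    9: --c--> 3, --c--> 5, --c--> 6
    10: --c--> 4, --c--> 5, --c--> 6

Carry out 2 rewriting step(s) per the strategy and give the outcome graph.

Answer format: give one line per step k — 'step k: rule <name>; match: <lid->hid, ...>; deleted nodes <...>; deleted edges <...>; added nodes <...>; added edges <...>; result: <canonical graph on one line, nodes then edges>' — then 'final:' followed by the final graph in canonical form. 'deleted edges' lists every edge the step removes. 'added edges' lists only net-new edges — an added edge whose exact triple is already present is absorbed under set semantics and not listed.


step 1: rule r1; match: 0->9, 1->0, 2->3, 3->8; deleted nodes 9; deleted edges (9,0,c); (9,3,c); (9,8,c); added nodes 12, 13, 14, 15, 16, 17, 18; added edges (15,0,c); (15,12,c); (15,14,c); (16,3,c); (16,12,c); (16,13,c); (17,8,c); (17,13,c); (17,14,c); (18,12,c); (18,13,c); (18,14,c); result: nodes: 0:vx, 3:vx, 7:vx, 8:vx, 10:tri, 11:tri, 12:vx, 13:vx, 14:vx, 15:tri, 16:tri, 17:tri, 18:tri edges: (10,3,c); (10,7,c); (10,8,c); (11,0,c); (11,3,c); (11,8,c); (15,0,c); (15,12,c); (15,14,c); (16,3,c); (16,12,c); (16,13,c); (17,8,c); (17,13,c); (17,14,c); (18,12,c); (18,13,c); (18,14,c)
step 2: rule r1; match: 0->10, 1->3, 2->7, 3->8; deleted nodes 10; deleted edges (10,3,c); (10,7,c); (10,8,c); added nodes 19, 20, 21, 22, 23, 24, 25; added edges (22,3,c); (22,19,c); (22,21,c); (23,7,c); (23,19,c); (23,20,c); (24,8,c); (24,20,c); (24,21,c); (25,19,c); (25,20,c); (25,21,c); result: nodes: 0:vx, 3:vx, 7:vx, 8:vx, 11:tri, 12:vx, 13:vx, 14:vx, 15:tri, 16:tri, 17:tri, 18:tri, 19:vx, 20:vx, 21:vx, 22:tri, 23:tri, 24:tri, 25:tri edges: (11,0,c); (11,3,c); (11,8,c); (15,0,c); (15,12,c); (15,14,c); (16,3,c); (16,12,c); (16,13,c); (17,8,c); (17,13,c); (17,14,c); (18,12,c); (18,13,c); (18,14,c); (22,3,c); (22,19,c); (22,21,c); (23,7,c); (23,19,c); (23,20,c); (24,8,c); (24,20,c); (24,21,c); (25,19,c); (25,20,c); (25,21,c)
final:
nodes: 0:vx, 3:vx, 7:vx, 8:vx, 11:tri, 12:vx, 13:vx, 14:vx, 15:tri, 16:tri, 17:tri, 18:tri, 19:vx, 20:vx, 21:vx, 22:tri, 23:tri, 24:tri, 25:tri
edges: (11,0,c); (11,3,c); (11,8,c); (15,0,c); (15,12,c); (15,14,c); (16,3,c); (16,12,c); (16,13,c); (17,8,c); (17,13,c); (17,14,c); (18,12,c); (18,13,c); (18,14,c); (22,3,c); (22,19,c); (22,21,c); (23,7,c); (23,19,c); (23,20,c); (24,8,c); (24,20,c); (24,21,c); (25,19,c); (25,20,c); (25,21,c)


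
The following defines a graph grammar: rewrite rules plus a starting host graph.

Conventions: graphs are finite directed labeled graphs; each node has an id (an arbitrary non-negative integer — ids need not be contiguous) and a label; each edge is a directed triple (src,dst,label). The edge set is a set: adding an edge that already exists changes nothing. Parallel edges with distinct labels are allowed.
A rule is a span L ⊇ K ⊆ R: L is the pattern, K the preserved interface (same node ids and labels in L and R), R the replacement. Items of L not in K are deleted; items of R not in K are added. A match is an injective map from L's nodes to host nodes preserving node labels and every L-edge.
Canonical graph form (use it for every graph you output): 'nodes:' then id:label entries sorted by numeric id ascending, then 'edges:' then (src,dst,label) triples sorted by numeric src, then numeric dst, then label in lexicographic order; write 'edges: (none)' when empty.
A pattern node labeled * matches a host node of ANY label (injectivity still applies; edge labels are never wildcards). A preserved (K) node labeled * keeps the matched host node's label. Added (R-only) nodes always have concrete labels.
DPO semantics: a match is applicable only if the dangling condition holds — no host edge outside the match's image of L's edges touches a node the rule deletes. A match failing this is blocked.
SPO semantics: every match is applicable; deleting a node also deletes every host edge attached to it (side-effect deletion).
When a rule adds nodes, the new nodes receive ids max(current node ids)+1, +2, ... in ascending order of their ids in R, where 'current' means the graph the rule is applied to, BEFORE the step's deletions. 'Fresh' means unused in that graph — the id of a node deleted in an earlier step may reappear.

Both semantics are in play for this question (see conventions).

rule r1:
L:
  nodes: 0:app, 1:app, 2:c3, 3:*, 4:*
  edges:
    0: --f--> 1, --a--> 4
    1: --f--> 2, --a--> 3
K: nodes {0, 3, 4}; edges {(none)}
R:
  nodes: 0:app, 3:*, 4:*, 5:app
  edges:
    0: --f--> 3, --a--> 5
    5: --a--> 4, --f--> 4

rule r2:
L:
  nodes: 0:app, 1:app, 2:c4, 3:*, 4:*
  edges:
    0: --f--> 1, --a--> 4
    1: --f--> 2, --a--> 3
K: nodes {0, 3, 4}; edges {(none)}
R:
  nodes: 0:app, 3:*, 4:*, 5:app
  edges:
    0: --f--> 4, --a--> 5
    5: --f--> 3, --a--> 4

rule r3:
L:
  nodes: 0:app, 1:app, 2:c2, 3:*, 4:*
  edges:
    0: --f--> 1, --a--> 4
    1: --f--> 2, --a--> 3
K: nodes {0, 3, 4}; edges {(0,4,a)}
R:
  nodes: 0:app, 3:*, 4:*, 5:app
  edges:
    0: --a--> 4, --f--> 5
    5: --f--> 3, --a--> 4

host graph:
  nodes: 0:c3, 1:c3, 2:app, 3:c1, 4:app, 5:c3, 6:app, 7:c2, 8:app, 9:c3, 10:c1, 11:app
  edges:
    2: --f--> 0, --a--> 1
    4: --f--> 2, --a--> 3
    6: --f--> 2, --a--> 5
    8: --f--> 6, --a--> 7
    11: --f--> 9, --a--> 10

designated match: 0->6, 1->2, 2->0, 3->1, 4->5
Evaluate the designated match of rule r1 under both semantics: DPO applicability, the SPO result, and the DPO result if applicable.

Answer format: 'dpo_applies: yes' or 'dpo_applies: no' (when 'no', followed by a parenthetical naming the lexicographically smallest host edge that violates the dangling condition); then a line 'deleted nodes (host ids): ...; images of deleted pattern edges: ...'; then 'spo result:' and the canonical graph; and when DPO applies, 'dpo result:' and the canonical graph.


dpo_applies: no
(the rule deletes node 2, which keeps host edge (4,2,f) outside the match image — the dangling condition fails, DPO blocks; SPO proceeds and side-deletes such edges)
deleted nodes (host ids): 0, 2; images of deleted pattern edges: (2,0,f); (2,1,a); (6,2,f); (6,5,a)
spo result:
nodes: 1:c3, 3:c1, 4:app, 5:c3, 6:app, 7:c2, 8:app, 9:c3, 10:c1, 11:app, 12:app
edges: (4,3,a); (6,1,f); (6,12,a); (8,6,f); (8,7,a); (11,9,f); (11,10,a); (12,5,a); (12,5,f)


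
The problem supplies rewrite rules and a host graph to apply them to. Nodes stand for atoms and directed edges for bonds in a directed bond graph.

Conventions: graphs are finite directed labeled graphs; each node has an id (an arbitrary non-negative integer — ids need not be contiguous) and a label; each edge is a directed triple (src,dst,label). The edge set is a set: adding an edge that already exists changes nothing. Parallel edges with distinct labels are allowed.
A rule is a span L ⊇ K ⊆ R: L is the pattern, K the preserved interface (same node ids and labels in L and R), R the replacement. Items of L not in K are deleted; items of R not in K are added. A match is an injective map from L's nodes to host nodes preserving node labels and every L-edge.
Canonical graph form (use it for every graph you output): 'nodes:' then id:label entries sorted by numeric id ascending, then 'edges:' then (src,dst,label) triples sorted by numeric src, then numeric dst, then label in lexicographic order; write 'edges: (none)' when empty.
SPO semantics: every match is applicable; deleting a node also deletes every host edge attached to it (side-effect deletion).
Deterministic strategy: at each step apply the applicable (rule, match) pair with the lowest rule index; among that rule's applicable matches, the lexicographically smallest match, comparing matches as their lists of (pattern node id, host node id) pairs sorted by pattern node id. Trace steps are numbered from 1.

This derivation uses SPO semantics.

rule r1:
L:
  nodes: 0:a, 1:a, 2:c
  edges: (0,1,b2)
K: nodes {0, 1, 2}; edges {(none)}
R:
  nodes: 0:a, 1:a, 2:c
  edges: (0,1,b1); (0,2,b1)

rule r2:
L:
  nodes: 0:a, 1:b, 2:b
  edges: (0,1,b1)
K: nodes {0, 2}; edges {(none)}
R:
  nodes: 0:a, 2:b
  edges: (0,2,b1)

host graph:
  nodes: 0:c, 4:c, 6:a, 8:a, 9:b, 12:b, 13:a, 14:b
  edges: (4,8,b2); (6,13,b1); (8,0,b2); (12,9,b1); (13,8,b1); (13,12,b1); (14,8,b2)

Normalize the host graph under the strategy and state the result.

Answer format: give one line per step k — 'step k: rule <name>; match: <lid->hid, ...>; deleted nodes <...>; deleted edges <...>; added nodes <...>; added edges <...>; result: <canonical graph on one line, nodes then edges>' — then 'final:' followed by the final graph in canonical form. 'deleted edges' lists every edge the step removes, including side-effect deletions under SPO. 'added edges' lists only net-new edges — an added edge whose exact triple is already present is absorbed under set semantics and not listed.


step 1: rule r2; match: 0->13, 1->12, 2->9; deleted nodes 12; deleted edges (12,9,b1); (13,12,b1); added nodes (none); added edges (13,9,b1); result: nodes: 0:c, 4:c, 6:a, 8:a, 9:b, 13:a, 14:b edges: (4,8,b2); (6,13,b1); (8,0,b2); (13,8,b1); (13,9,b1); (14,8,b2)
step 2: rule r2; match: 0->13, 1->9, 2->14; deleted nodes 9; deleted edges (13,9,b1); added nodes (none); added edges (13,14,b1); result: nodes: 0:c, 4:c, 6:a, 8:a, 13:a, 14:b edges: (4,8,b2); (6,13,b1); (8,0,b2); (13,8,b1); (13,14,b1); (14,8,b2)
final:
nodes: 0:c, 4:c, 6:a, 8:a, 13:a, 14:b
edges: (4,8,b2); (6,13,b1); (8,0,b2); (13,8,b1); (13,14,b1); (14,8,b2)


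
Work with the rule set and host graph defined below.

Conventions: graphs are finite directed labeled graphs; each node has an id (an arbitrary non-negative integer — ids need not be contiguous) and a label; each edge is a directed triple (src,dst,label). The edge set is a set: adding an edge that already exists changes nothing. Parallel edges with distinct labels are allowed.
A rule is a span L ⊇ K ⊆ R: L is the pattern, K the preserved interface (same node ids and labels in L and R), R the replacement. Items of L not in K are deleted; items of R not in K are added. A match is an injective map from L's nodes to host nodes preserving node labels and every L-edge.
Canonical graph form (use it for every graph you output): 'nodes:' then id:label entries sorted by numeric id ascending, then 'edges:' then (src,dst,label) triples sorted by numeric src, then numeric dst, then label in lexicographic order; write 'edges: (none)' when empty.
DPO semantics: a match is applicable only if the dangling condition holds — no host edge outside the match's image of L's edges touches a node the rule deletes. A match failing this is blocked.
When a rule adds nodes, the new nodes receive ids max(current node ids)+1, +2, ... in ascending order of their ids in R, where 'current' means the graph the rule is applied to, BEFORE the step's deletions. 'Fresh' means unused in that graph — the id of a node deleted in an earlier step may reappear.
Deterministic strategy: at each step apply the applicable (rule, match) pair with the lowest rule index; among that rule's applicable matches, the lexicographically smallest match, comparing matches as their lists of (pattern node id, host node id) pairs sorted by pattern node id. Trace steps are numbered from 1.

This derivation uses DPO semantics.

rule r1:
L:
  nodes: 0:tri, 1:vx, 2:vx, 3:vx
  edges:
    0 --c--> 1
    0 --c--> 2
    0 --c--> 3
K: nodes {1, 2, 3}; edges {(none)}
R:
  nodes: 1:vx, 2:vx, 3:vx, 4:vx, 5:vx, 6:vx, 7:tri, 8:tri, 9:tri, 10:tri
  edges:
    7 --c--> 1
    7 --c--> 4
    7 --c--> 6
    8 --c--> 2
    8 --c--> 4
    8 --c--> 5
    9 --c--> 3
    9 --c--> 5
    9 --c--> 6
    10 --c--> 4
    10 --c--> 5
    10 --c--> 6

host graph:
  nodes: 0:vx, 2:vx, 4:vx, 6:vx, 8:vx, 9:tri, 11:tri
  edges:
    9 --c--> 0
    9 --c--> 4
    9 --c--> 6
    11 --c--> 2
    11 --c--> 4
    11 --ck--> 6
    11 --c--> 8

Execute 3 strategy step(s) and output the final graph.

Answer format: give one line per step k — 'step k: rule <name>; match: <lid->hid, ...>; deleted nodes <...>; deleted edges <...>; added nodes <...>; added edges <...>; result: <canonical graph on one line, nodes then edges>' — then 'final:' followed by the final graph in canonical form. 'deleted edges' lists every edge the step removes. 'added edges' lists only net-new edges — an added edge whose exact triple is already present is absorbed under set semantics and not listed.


step 1: rule r1; match: 0->9, 1->0, 2->4, 3->6; deleted nodes 9; deleted edges (9,0,c); (9,4,c); (9,6,c); added nodes 12, 13, 14, 15, 16, 17, 18; added edges (15,0,c); (15,12,c); (15,14,c); (16,4,c); (16,12,c); (16,13,c); (17,6,c); (17,13,c); (17,14,c); (18,12,c); (18,13,c); (18,14,c); result: nodes: 0:vx, 2:vx, 4:vx, 6:vx, 8:vx, 11:tri, 12:vx, 13:vx, 14:vx, 15:tri, 16:tri, 17:tri, 18:tri edges: (11,2,c); (11,4,c); (11,6,ck); (11,8,c); (15,0,c); (15,12,c); (15,14,c); (16,4,c); (16,12,c); (16,13,c); (17,6,c); (17,13,c); (17,14,c); (18,12,c); (18,13,c); (18,14,c)
step 2: rule r1; match: 0->15, 1->0, 2->12, 3->14; deleted nodes 15; deleted edges (15,0,c); (15,12,c); (15,14,c); added nodes 19, 20, 21, 22, 23, 24, 25; added edges (22,0,c); (22,19,c); (22,21,c); (23,12,c); (23,19,c); (23,20,c); (24,14,c); (24,20,c); (24,21,c); (25,19,c); (25,20,c); (25,21,c); result: nodes: 0:vx, 2:vx, 4:vx, 6:vx, 8:vx, 11:tri, 12:vx, 13:vx, 14:vx, 16:tri, 17:tri, 18:tri, 19:vx, 20:vx, 21:vx, 22:tri, 23:tri, 24:tri, 25:tri edges: (11,2,c); (11,4,c); (11,6,ck); (11,8,c); (16,4,c); (16,12,c); (16,13,c); (17,6,c); (17,13,c); (17,14,c); (18,12,c); (18,13,c); (18,14,c); (22,0,c); (22,19,c); (22,21,c); (23,12,c); (23,19,c); (23,20,c); (24,14,c); (24,20,c); (24,21,c); (25,19,c); (25,20,c); (25,21,c)
step 3: rule r1; match: 0->16, 1->4, 2->12, 3->13; deleted nodes 16; deleted edges (16,4,c); (16,12,c); (16,13,c); added nodes 26, 27, 28, 29, 30, 31, 32; added edges (29,4,c); (29,26,c); (29,28,c); (30,12,c); (30,26,c); (30,27,c); (31,13,c); (31,27,c); (31,28,c); (32,26,c); (32,27,c); (32,28,c); result: nodes: 0:vx, 2:vx, 4:vx, 6:vx, 8:vx, 11:tri, 12:vx, 13:vx, 14:vx, 17:tri, 18:tri, 19:vx, 20:vx, 21:vx, 22:tri, 23:tri, 24:tri, 25:tri, 26:vx, 27:vx, 28:vx, 29:tri, 30:tri, 31:tri, 32:tri edges: (11,2,c); (11,4,c); (11,6,ck); (11,8,c); (17,6,c); (17,13,c); (17,14,c); (18,12,c); (18,13,c); (18,14,c); (22,0,c); (22,19,c); (22,21,c); (23,12,c); (23,19,c); (23,20,c); (24,14,c); (24,20,c); (24,21,c); (25,19,c); (25,20,c); (25,21,c); (29,4,c); (29,26,c); (29,28,c); (30,12,c); (30,26,c); (30,27,c); (31,13,c); (31,27,c); (31,28,c); (32,26,c); (32,27,c); (32,28,c)
final:
nodes: 0:vx, 2:vx, 4:vx, 6:vx, 8:vx, 11:tri, 12:vx, 13:vx, 14:vx, 17:tri, 18:tri, 19:vx, 20:vx, 21:vx, 22:tri, 23:tri, 24:tri, 25:tri, 26:vx, 27:vx, 28:vx, 29:tri, 30:tri, 31:tri, 32:tri
edges: (11,2,c); (11,4,c); (11,6,ck); (11,8,c); (17,6,c); (17,13,c); (17,14,c); (18,12,c); (18,13,c); (18,14,c); (22,0,c); (22,19,c); (22,21,c); (23,12,c); (23,19,c); (23,20,c); (24,14,c); (24,20,c); (24,21,c); (25,19,c); (25,20,c); (25,21,c); (29,4,c); (29,26,c); (29,28,c); (30,12,c); (30,26,c); (30,27,c); (31,13,c); (31,27,c); (31,28,c); (32,26,c); (32,27,c); (32,28,c)


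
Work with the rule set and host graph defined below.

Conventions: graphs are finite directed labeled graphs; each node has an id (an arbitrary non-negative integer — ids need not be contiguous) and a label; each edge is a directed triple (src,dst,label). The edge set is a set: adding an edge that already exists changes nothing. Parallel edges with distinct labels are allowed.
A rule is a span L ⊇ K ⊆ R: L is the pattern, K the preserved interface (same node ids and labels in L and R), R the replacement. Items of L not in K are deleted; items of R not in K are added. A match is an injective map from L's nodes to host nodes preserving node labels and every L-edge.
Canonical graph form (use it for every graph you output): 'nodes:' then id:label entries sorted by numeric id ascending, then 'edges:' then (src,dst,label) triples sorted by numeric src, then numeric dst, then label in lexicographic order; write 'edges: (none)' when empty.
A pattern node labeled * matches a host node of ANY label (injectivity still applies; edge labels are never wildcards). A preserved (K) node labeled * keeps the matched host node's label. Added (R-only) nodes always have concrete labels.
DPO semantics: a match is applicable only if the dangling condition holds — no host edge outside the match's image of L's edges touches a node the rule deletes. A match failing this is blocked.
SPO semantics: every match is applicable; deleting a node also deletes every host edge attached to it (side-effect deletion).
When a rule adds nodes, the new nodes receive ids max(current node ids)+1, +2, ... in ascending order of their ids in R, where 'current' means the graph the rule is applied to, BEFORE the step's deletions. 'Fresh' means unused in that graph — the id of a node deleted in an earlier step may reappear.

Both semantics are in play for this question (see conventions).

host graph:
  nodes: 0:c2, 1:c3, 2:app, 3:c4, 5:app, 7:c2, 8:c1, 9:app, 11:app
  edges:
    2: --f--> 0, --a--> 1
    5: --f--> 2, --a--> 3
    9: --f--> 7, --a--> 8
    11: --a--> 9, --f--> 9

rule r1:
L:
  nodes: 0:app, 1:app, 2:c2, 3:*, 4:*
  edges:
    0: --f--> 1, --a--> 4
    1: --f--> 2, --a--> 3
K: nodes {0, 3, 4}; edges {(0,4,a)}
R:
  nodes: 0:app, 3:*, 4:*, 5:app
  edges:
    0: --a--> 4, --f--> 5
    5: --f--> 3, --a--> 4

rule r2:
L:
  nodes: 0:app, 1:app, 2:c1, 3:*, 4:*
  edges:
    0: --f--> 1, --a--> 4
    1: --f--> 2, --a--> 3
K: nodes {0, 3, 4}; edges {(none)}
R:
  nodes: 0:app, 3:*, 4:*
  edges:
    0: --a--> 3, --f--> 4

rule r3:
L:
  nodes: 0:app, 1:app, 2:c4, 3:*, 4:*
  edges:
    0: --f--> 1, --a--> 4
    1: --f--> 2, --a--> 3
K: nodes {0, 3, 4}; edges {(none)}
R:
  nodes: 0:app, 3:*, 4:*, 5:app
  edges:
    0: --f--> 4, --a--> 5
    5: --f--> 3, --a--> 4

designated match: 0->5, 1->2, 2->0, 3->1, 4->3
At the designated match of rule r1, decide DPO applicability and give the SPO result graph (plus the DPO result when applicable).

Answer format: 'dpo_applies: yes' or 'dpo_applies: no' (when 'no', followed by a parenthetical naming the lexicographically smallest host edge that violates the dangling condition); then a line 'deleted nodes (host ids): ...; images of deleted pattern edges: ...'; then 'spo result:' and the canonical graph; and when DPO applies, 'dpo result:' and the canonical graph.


dpo_applies: yes
deleted nodes (host ids): 0, 2; images of deleted pattern edges: (2,0,f); (2,1,a); (5,2,f)
spo result:
nodes: 1:c3, 3:c4, 5:app, 7:c2, 8:c1, 9:app, 11:app, 12:app
edges: (5,3,a); (5,12,f); (9,7,f); (9,8,a); (11,9,a); (11,9,f); (12,1,f); (12,3,a)
dpo result:
nodes: 1:c3, 3:c4, 5:app, 7:c2, 8:c1, 9:app, 11:app, 12:app
edges: (5,3,a); (5,12,f); (9,7,f); (9,8,a); (11,9,a); (11,9,f); (12,1,f); (12,3,a)


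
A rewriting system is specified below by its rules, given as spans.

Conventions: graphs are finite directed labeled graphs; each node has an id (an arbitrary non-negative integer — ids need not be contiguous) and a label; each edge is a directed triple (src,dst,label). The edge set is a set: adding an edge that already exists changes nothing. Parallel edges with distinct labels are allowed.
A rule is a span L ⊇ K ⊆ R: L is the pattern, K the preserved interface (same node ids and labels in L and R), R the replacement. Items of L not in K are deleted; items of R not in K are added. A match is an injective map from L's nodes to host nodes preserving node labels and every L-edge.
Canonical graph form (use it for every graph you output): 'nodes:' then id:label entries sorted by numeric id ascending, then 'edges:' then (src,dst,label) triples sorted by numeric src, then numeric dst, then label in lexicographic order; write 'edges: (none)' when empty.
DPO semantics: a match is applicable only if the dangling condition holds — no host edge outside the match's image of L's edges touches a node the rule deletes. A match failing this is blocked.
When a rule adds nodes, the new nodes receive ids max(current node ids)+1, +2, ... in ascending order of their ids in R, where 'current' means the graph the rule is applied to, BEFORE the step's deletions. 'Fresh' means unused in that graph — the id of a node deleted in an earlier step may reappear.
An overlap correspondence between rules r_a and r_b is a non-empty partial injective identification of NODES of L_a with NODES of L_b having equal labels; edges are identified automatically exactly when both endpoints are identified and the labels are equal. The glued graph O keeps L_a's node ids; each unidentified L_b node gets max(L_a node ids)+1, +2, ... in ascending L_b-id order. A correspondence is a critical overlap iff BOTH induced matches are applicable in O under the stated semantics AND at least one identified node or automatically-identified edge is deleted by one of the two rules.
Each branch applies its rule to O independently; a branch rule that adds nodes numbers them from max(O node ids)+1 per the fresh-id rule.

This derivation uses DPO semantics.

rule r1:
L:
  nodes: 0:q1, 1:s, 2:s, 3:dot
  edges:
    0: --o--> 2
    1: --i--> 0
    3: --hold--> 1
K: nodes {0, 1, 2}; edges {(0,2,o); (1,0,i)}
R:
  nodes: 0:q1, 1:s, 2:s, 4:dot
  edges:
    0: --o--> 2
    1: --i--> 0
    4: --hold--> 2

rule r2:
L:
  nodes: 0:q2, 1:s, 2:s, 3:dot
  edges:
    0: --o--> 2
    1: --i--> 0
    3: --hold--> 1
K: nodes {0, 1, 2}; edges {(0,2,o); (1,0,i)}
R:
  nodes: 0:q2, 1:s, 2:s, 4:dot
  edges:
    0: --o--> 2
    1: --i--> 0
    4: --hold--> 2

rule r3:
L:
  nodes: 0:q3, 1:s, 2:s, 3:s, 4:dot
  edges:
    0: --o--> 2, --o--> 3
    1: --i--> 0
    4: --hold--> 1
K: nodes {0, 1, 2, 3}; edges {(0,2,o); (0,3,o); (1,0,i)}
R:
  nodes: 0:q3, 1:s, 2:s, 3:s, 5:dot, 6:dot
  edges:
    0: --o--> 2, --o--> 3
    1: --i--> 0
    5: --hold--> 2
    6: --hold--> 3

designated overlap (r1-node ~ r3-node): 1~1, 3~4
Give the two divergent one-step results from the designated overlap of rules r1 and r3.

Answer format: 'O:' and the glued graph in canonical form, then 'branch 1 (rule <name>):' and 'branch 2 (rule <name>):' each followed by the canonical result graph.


O:
nodes: 0:q1, 1:s, 2:s, 3:dot, 4:q3, 5:s, 6:s
edges: (0,2,o); (1,0,i); (1,4,i); (3,1,hold); (4,5,o); (4,6,o)
branch 1 (rule r1):
nodes: 0:q1, 1:s, 2:s, 4:q3, 5:s, 6:s, 7:dot
edges: (0,2,o); (1,0,i); (1,4,i); (4,5,o); (4,6,o); (7,2,hold)
branch 2 (rule r3):
nodes: 0:q1, 1:s, 2:s, 4:q3, 5:s, 6:s, 7:dot, 8:dot
edges: (0,2,o); (1,0,i); (1,4,i); (4,5,o); (4,6,o); (7,5,hold); (8,6,hold)


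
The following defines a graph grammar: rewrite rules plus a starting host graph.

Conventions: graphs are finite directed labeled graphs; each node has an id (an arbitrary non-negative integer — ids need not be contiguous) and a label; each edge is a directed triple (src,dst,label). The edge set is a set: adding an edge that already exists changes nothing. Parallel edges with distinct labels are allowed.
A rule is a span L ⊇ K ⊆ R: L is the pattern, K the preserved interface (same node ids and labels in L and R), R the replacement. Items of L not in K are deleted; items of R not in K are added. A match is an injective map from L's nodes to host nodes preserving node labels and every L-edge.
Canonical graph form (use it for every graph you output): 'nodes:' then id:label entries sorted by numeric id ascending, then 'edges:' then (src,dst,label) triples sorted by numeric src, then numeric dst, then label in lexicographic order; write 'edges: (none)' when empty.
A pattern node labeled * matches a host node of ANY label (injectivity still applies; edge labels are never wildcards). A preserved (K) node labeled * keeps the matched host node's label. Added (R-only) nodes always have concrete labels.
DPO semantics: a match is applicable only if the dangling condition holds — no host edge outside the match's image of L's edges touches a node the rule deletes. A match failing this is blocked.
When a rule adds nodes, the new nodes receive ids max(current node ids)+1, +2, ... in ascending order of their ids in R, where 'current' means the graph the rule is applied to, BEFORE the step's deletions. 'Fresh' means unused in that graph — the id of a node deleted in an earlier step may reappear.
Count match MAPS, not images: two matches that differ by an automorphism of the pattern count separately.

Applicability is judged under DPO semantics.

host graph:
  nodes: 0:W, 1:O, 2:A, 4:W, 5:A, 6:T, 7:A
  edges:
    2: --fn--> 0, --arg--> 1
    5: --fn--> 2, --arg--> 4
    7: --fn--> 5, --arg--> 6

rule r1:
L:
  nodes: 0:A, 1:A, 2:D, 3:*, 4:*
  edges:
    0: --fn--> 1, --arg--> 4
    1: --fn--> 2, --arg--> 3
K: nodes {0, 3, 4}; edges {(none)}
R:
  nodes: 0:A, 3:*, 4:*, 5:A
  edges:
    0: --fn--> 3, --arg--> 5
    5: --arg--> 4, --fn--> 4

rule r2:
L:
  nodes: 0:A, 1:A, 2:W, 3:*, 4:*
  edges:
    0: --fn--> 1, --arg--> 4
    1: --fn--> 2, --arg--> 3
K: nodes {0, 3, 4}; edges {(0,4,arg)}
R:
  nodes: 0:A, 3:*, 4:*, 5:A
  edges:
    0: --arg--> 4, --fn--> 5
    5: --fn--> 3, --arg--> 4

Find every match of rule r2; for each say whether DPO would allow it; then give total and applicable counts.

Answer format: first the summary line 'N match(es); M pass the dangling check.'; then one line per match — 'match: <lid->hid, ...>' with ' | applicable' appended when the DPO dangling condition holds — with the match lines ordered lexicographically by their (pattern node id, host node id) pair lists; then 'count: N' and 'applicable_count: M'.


1 match(es); 1 pass the dangling check.
match: 0->5, 1->2, 2->0, 3->1, 4->4 | applicable
count: 1
applicable_count: 1


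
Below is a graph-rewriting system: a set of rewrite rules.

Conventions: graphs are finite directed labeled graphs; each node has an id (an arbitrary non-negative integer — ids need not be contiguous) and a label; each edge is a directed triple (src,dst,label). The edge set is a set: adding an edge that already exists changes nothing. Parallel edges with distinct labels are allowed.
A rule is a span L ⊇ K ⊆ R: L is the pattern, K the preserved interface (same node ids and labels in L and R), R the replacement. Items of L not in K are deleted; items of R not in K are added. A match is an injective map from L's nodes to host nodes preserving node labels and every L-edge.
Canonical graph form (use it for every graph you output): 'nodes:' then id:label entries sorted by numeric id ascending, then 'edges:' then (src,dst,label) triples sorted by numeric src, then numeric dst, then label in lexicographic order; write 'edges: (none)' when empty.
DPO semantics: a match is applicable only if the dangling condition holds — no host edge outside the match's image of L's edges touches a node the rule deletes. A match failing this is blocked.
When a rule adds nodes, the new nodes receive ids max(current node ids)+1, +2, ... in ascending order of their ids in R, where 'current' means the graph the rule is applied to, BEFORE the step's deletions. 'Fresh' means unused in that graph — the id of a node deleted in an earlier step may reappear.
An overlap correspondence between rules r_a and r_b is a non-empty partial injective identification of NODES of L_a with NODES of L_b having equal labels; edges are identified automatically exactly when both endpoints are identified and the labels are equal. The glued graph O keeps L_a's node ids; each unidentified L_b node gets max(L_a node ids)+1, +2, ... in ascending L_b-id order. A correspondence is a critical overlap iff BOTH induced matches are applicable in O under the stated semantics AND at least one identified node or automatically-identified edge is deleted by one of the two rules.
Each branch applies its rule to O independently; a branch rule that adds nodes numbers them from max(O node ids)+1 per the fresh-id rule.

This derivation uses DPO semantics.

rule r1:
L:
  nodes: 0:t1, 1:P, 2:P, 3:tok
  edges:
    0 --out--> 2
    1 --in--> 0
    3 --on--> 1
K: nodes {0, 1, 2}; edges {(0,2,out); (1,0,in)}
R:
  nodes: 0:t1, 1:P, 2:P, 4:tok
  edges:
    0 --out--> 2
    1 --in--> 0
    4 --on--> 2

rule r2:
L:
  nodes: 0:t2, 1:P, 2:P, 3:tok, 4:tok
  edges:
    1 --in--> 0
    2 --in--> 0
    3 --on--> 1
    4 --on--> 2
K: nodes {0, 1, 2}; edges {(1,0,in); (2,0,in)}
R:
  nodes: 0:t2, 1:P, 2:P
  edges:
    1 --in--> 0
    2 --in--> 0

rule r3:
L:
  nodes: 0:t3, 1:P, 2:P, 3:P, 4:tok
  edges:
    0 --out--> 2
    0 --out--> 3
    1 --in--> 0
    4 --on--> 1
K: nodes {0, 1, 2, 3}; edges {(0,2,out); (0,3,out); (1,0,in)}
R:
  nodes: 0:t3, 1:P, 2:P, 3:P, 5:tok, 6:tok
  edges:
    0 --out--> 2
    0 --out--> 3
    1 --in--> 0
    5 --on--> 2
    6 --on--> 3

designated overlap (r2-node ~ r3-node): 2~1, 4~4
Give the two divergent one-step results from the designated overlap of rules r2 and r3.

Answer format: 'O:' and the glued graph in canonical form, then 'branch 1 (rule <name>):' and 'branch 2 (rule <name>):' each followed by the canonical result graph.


O:
nodes: 0:t2, 1:P, 2:P, 3:tok, 4:tok, 5:t3, 6:P, 7:P
edges: (1,0,in); (2,0,in); (2,5,in); (3,1,on); (4,2,on); (5,6,out); (5,7,out)
branch 1 (rule r2):
nodes: 0:t2, 1:P, 2:P, 5:t3, 6:P, 7:P
edges: (1,0,in); (2,0,in); (2,5,in); (5,6,out); (5,7,out)
branch 2 (rule r3):
nodes: 0:t2, 1:P, 2:P, 3:tok, 5:t3, 6:P, 7:P, 8:tok, 9:tok
edges: (1,0,in); (2,0,in); (2,5,in); (3,1,on); (5,6,out); (5,7,out); (8,6,on); (9,7,on)
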